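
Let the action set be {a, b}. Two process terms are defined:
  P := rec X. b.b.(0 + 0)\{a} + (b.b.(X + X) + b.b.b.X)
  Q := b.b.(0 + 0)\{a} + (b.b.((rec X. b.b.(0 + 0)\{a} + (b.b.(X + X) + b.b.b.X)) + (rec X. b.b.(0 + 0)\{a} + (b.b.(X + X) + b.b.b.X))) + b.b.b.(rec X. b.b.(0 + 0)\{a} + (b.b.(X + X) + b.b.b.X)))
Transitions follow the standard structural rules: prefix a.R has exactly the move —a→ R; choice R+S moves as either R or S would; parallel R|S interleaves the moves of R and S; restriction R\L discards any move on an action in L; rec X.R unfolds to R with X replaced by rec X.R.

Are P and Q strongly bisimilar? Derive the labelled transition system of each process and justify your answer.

Reachable graph of P (7 states):
  m0 = rec X. b.b.(0 + 0)\{a} + (b.b.(X + X) + b.b.b.X) ⊢ =b=> m1, =b=> m2, =b=> m3
  m1 = b.((rec X. b.b.(0 + 0)\{a} + (b.b.(X + X) + b.b.b.X)) + (rec X. b.b.(0 + 0)\{a} + (b.b.(X + X) + b.b.b.X))) ⊢ =b=> m4
  m2 = b.(0 + 0)\{a} ⊢ =b=> m5
  m3 = b.b.(rec X. b.b.(0 + 0)\{a} + (b.b.(X + X) + b.b.b.X)) ⊢ =b=> m6
  m4 = (rec X. b.b.(0 + 0)\{a} + (b.b.(X + X) + b.b.b.X)) + (rec X. b.b.(0 + 0)\{a} + (b.b.(X + X) + b.b.b.X)) ⊢ =b=> m1, =b=> m2, =b=> m3
  m5 = (0 + 0)\{a} ⊢ deadlocked
  m6 = b.(rec X. b.b.(0 + 0)\{a} + (b.b.(X + X) + b.b.b.X)) ⊢ =b=> m0
Reachable graph of Q (8 states):
  n0 = b.b.(0 + 0)\{a} + (b.b.((rec X. b.b.(0 + 0)\{a} + (b.b.(X + X) + b.b.b.X)) + (rec X. b.b.(0 + 0)\{a} + (b.b.(X + X) + b.b.b.X))) + b.b.b.(rec X. b.b.(0 + 0)\{a} + (b.b.(X + X) + b.b.b.X))) ⊢ =b=> n1, =b=> n2, =b=> n3
  n1 = b.((rec X. b.b.(0 + 0)\{a} + (b.b.(X + X) + b.b.b.X)) + (rec X. b.b.(0 + 0)\{a} + (b.b.(X + X) + b.b.b.X))) ⊢ =b=> n4
  n2 = b.(0 + 0)\{a} ⊢ =b=> n5
  n3 = b.b.(rec X. b.b.(0 + 0)\{a} + (b.b.(X + X) + b.b.b.X)) ⊢ =b=> n6
  n4 = (rec X. b.b.(0 + 0)\{a} + (b.b.(X + X) + b.b.b.X)) + (rec X. b.b.(0 + 0)\{a} + (b.b.(X + X) + b.b.b.X)) ⊢ =b=> n1, =b=> n2, =b=> n3
  n5 = (0 + 0)\{a} ⊢ deadlocked
  n6 = b.(rec X. b.b.(0 + 0)\{a} + (b.b.(X + X) + b.b.b.X)) ⊢ =b=> n7
  n7 = rec X. b.b.(0 + 0)\{a} + (b.b.(X + X) + b.b.b.X) ⊢ =b=> n1, =b=> n2, =b=> n3
Partition-refinement fixed point:
  B0 = {m0, m4, n0, n4, n7}
  B1 = {m3, n3}
  B2 = {m1, m6, n1, n6}
  B3 = {m2, n2}
  B4 = {m5, n5}
m0 ∈ B0, n0 ∈ B0 → same block

bisimilar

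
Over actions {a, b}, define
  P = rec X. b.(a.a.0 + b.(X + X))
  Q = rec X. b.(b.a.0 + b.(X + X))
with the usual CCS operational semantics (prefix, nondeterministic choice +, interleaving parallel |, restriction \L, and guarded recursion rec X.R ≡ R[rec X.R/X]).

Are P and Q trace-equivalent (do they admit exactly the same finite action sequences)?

NO — witness ⟨ba⟩

Reachable graph of P (5 states):
  p0 = rec X. b.(a.a.0 + b.(X + X)) ⊢ ··b··> p1
  p1 = a.a.0 + b.((rec X. b.(a.a.0 + b.(X + X))) + (rec X. b.(a.a.0 + b.(X + X)))) ⊢ ··a··> p2, ··b··> p3
  p2 = a.0 ⊢ ··a··> p4
  p3 = (rec X. b.(a.a.0 + b.(X + X))) + (rec X. b.(a.a.0 + b.(X + X))) ⊢ ··b··> p1
  p4 = 0 ⊢ stopped
Reachable graph of Q (5 states):
  q0 = rec X. b.(b.a.0 + b.(X + X)) ⊢ ··b··> q1
  q1 = b.a.0 + b.((rec X. b.(b.a.0 + b.(X + X))) + (rec X. b.(b.a.0 + b.(X + X)))) ⊢ ··b··> q2, ··b··> q3
  q2 = (rec X. b.(b.a.0 + b.(X + X))) + (rec X. b.(b.a.0 + b.(X + X))) ⊢ ··b··> q1
  q3 = a.0 ⊢ ··a··> q4
  q4 = 0 ⊢ stopped
Trace ⟨ba⟩ through P, begin at {p0}:
  [1] b ⇒ {p1}
  [2] a ⇒ {p2}
  ✓ P
Trace ⟨ba⟩ through Q, begin at {q0}:
  [1] b ⇒ {q1}
  [2] a ⇒ no successor for Q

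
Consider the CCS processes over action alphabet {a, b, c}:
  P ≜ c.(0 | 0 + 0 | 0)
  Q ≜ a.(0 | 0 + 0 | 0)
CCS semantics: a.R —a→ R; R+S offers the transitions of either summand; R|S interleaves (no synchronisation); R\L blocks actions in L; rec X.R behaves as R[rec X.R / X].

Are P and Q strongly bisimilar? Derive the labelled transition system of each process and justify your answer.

not bisimilar

Reachable graph of P (2 states):
  m0 = c.(0 | 0 + 0 | 0) ⊢ —c→ m1
  m1 = 0 | 0 + 0 | 0 ⊢ stopped
Reachable graph of Q (2 states):
  n0 = a.(0 | 0 + 0 | 0) ⊢ —a→ n1
  n1 = 0 | 0 + 0 | 0 ⊢ stopped
Bisimilarity quotient blocks:
  B0 = {m0}
  B1 = {m1, n1}
  B2 = {n0}
m0 ∈ B0, n0 ∈ B2 → different blocks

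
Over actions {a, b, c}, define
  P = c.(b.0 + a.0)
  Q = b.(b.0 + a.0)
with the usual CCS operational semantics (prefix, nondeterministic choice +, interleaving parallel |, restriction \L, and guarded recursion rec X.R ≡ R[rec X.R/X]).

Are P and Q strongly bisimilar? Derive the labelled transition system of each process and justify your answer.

NO

P's transition system — 3 states:
  s0 = c.(b.0 + a.0) | --c--▸ s1
  s1 = b.0 + a.0 | --a--▸ s2, --b--▸ s2
  s2 = 0 | (no moves)
Q's transition system — 3 states:
  t0 = b.(b.0 + a.0) | --b--▸ t1
  t1 = b.0 + a.0 | --a--▸ t2, --b--▸ t2
  t2 = 0 | (no moves)
Bisimilarity quotient blocks:
  B0 = {s0}
  B1 = {s1, t1}
  B2 = {s2, t2}
  B3 = {t0}
s0 ∈ B0, t0 ∈ B3 → different blocks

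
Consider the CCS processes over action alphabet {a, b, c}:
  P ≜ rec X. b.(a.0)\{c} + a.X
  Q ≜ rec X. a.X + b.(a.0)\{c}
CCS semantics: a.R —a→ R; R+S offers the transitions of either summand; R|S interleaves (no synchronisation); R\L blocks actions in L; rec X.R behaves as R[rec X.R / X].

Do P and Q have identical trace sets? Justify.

P's transition system — 3 states:
  s0 = rec X. b.(a.0)\{c} + a.X → ··a··> s0, ··b··> s1
  s1 = (a.0)\{c} → ··a··> s2
  s2 = 0\{c} → ∅
Q's transition system — 3 states:
  t0 = rec X. a.X + b.(a.0)\{c} → ··a··> t0, ··b··> t1
  t1 = (a.0)\{c} → ··a··> t2
  t2 = 0\{c} → ∅
Coarsest stable partition (strong bisimilarity classes):
  B0 = {s0, t0}
  B1 = {s1, t1}
  B2 = {s2, t2}
s0 ∈ B0, t0 ∈ B0 → same block
Bisimilar ⇒ trace-equivalent.

traces(P) = traces(Q)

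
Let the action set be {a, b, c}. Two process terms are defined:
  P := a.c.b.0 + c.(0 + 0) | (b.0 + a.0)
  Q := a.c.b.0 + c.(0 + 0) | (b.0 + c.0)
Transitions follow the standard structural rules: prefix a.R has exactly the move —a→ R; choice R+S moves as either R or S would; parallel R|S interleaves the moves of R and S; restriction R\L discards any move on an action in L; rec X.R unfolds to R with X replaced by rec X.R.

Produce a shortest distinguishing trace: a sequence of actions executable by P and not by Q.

ca

Reachable graph of P (7 states):
  p0 = a.c.b.0 + c.(0 + 0) | (b.0 + a.0) :: --a--▸ p1, --a--▸ p2, --b--▸ p1, --c--▸ p3
  p1 = c.(0 + 0) | 0 :: --c--▸ p4
  p2 = c.b.0 :: --c--▸ p5
  p3 = (0 + 0) | (b.0 + a.0) :: --a--▸ p4, --b--▸ p4
  p4 = (0 + 0) | 0 :: deadlocked
  p5 = b.0 :: --b--▸ p6
  p6 = 0 :: deadlocked
Reachable graph of Q (7 states):
  q0 = a.c.b.0 + c.(0 + 0) | (b.0 + c.0) :: --a--▸ q1, --b--▸ q2, --c--▸ q2, --c--▸ q3
  q1 = c.b.0 :: --c--▸ q4
  q2 = c.(0 + 0) | 0 :: --c--▸ q5
  q3 = (0 + 0) | (b.0 + c.0) :: --b--▸ q5, --c--▸ q5
  q4 = b.0 :: --b--▸ q6
  q5 = (0 + 0) | 0 :: deadlocked
  q6 = 0 :: deadlocked
Trace ⟨ca⟩ through P, begin at {p0}:
  [1] c ⇒ {p3}
  [2] a ⇒ {p4}
  ✓ P
Trace ⟨ca⟩ through Q, begin at {q0}:
  [1] c ⇒ {q2, q3}
  [2] a ⇒ ∅  — Q cannot continue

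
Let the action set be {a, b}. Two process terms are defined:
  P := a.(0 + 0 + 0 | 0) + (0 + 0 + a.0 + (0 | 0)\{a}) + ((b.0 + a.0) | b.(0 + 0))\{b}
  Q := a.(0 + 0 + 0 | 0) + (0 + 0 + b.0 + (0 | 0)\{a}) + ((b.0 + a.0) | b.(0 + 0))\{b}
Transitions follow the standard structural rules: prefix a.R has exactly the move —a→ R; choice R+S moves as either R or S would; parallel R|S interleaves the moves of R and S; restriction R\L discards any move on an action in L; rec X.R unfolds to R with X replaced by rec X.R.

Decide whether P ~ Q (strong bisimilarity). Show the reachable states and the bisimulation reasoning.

P's transition system — 4 states:
  p0 = a.(0 + 0 + 0 | 0) + (0 + 0 + a.0 + (0 | 0)\{a}) + ((b.0 + a.0) | b.(0 + 0))\{b} ⊢ --a--▸ p1, --a--▸ p2, --a--▸ p3
  p1 = (0 | b.(0 + 0))\{b} ⊢ deadlocked
  p2 = 0 ⊢ deadlocked
  p3 = 0 + 0 + 0 | 0 ⊢ deadlocked
Q's transition system — 4 states:
  q0 = a.(0 + 0 + 0 | 0) + (0 + 0 + b.0 + (0 | 0)\{a}) + ((b.0 + a.0) | b.(0 + 0))\{b} ⊢ --a--▸ q1, --a--▸ q2, --b--▸ q3
  q1 = (0 | b.(0 + 0))\{b} ⊢ deadlocked
  q2 = 0 + 0 + 0 | 0 ⊢ deadlocked
  q3 = 0 ⊢ deadlocked
Bisimilarity quotient blocks:
  B0 = {p0}
  B1 = {p1, p2, p3, q1, q2, q3}
  B2 = {q0}
p0 ∈ B0, q0 ∈ B2 → different blocks

P ≁ Q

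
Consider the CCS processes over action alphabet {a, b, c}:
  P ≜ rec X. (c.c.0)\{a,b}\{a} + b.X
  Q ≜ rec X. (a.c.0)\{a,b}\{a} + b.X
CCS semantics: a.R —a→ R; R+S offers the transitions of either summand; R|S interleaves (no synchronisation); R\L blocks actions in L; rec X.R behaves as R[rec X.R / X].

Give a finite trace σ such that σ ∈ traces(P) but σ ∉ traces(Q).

c

LTS(P): 3 reachable states
  p0 = rec X. (c.c.0)\{a,b}\{a} + b.X → -b-> p0, -c-> p1
  p1 = (c.0)\{a,b}\{a} → -c-> p2
  p2 = 0\{a,b}\{a} → deadlocked
LTS(Q): 1 reachable states
  q0 = rec X. (a.c.0)\{a,b}\{a} + b.X → -b-> q0
Executing c from P (initial set {p0}):
  step 1 (c): {p1}
  ✓ P
Executing c from Q (initial set {q0}):
  step 1 (c): ∅ (Q stuck)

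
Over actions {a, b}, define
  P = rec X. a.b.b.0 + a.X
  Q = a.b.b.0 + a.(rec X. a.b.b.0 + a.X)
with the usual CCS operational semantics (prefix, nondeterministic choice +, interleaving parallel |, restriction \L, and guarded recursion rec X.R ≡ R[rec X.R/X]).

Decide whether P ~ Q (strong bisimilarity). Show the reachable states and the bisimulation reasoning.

Reachable graph of P (4 states):
  p0 = rec X. a.b.b.0 + a.X | —a→ p0, —a→ p1
  p1 = b.b.0 | —b→ p2
  p2 = b.0 | —b→ p3
  p3 = 0 | ·
Reachable graph of Q (5 states):
  q0 = a.b.b.0 + a.(rec X. a.b.b.0 + a.X) | —a→ q1, —a→ q2
  q1 = b.b.0 | —b→ q3
  q2 = rec X. a.b.b.0 + a.X | —a→ q1, —a→ q2
  q3 = b.0 | —b→ q4
  q4 = 0 | ·
Bisimilarity quotient blocks:
  B0 = {p0, q0, q2}
  B1 = {p1, q1}
  B2 = {p2, q3}
  B3 = {p3, q4}
p0 ∈ B0, q0 ∈ B0 → same block

bisimilar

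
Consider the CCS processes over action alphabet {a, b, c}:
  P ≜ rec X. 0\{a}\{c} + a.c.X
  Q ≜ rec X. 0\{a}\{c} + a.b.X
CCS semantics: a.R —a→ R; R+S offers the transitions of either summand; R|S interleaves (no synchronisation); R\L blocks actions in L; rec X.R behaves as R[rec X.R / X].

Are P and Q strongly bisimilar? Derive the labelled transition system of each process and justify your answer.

not bisimilar

LTS(P): 2 reachable states
  p0 = rec X. 0\{a}\{c} + a.c.X ⊢ —a→ p1
  p1 = c.(rec X. 0\{a}\{c} + a.c.X) ⊢ —c→ p0
LTS(Q): 2 reachable states
  q0 = rec X. 0\{a}\{c} + a.b.X ⊢ —a→ q1
  q1 = b.(rec X. 0\{a}\{c} + a.b.X) ⊢ —b→ q0
Partition-refinement fixed point:
  B0 = {p0}
  B1 = {p1}
  B2 = {q0}
  B3 = {q1}
p0 ∈ B0, q0 ∈ B2 → different blocks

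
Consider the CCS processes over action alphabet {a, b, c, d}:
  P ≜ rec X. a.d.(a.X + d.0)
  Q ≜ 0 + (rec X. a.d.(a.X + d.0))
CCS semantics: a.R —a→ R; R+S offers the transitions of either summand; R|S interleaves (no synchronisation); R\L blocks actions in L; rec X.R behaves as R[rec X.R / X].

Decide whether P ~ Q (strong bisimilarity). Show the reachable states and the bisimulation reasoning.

P's transition system — 4 states:
  m0 = rec X. a.d.(a.X + d.0) → —a→ m1
  m1 = d.(a.(rec X. a.d.(a.X + d.0)) + d.0) → —d→ m2
  m2 = a.(rec X. a.d.(a.X + d.0)) + d.0 → —a→ m0, —d→ m3
  m3 = 0 → stopped
Q's transition system — 5 states:
  n0 = 0 + (rec X. a.d.(a.X + d.0)) → —a→ n1
  n1 = d.(a.(rec X. a.d.(a.X + d.0)) + d.0) → —d→ n2
  n2 = a.(rec X. a.d.(a.X + d.0)) + d.0 → —a→ n3, —d→ n4
  n3 = rec X. a.d.(a.X + d.0) → —a→ n1
  n4 = 0 → stopped
Bisimilarity quotient blocks:
  B0 = {m0, n0, n3}
  B1 = {m1, n1}
  B2 = {m2, n2}
  B3 = {m3, n4}
m0 ∈ B0, n0 ∈ B0 → same block

bisimilar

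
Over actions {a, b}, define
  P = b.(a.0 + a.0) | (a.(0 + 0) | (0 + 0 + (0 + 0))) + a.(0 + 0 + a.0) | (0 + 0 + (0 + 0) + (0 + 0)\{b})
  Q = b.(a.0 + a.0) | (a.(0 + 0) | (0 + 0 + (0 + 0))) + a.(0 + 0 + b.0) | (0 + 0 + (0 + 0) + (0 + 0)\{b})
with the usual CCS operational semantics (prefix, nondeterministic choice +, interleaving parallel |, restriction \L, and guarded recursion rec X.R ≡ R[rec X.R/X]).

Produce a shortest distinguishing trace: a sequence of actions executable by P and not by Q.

Reachable graph of P (8 states):
  p0 = b.(a.0 + a.0) | (a.(0 + 0) | (0 + 0 + (0 + 0))) + a.(0 + 0 + a.0) | (0 + 0 + (0 + 0) + (0 + 0)\{b}) has moves ··a··> p1, ··a··> p2, ··b··> p3
  p1 = (0 + 0 + a.0) | (0 + 0 + (0 + 0) + (0 + 0)\{b}) has moves ··a··> p4
  p2 = b.(a.0 + a.0) | ((0 + 0) | (0 + 0 + (0 + 0))) has moves ··b··> p5
  p3 = (a.0 + a.0) | (a.(0 + 0) | (0 + 0 + (0 + 0))) has moves ··a··> p5, ··a··> p6
  p4 = 0 | (0 + 0 + (0 + 0) + (0 + 0)\{b}) has moves deadlocked
  p5 = (a.0 + a.0) | ((0 + 0) | (0 + 0 + (0 + 0))) has moves ··a··> p7
  p6 = 0 | (a.(0 + 0) | (0 + 0 + (0 + 0))) has moves ··a··> p7
  p7 = 0 | ((0 + 0) | (0 + 0 + (0 + 0))) has moves deadlocked
Reachable graph of Q (8 states):
  q0 = b.(a.0 + a.0) | (a.(0 + 0) | (0 + 0 + (0 + 0))) + a.(0 + 0 + b.0) | (0 + 0 + (0 + 0) + (0 + 0)\{b}) has moves ··a··> q1, ··a··> q2, ··b··> q3
  q1 = (0 + 0 + b.0) | (0 + 0 + (0 + 0) + (0 + 0)\{b}) has moves ··b··> q4
  q2 = b.(a.0 + a.0) | ((0 + 0) | (0 + 0 + (0 + 0))) has moves ··b··> q5
  q3 = (a.0 + a.0) | (a.(0 + 0) | (0 + 0 + (0 + 0))) has moves ··a··> q5, ··a··> q6
  q4 = 0 | (0 + 0 + (0 + 0) + (0 + 0)\{b}) has moves deadlocked
  q5 = (a.0 + a.0) | ((0 + 0) | (0 + 0 + (0 + 0))) has moves ··a··> q7
  q6 = 0 | (a.(0 + 0) | (0 + 0 + (0 + 0))) has moves ··a··> q7
  q7 = 0 | ((0 + 0) | (0 + 0 + (0 + 0))) has moves deadlocked
Run σ = ⟨aa⟩ on P: start {p0}
  step 1 (a): {p1, p2}
  step 2 (a): {p4}
  — P admits the full trace.
Run σ = ⟨aa⟩ on Q: start {q0}
  step 1 (a): {q1, q2}
  step 2 (a): ∅  — Q cannot continue

aa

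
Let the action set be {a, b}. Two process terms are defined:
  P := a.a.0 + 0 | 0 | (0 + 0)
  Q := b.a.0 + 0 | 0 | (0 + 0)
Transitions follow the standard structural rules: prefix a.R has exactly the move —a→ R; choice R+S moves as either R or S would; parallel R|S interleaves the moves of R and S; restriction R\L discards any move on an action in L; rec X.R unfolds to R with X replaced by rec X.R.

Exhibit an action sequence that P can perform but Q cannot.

a

P's transition system — 3 states:
  u0 = a.a.0 + 0 | 0 | (0 + 0) :: -a-> u1
  u1 = a.0 :: -a-> u2
  u2 = 0 :: (no moves)
Q's transition system — 3 states:
  v0 = b.a.0 + 0 | 0 | (0 + 0) :: -b-> v1
  v1 = a.0 :: -a-> v2
  v2 = 0 :: (no moves)
Executing a from P (initial set {u0}):
  after a @ step 1: {u1}
  — P admits the full trace.
Executing a from Q (initial set {v0}):
  after a @ step 1: ∅  — Q cannot continue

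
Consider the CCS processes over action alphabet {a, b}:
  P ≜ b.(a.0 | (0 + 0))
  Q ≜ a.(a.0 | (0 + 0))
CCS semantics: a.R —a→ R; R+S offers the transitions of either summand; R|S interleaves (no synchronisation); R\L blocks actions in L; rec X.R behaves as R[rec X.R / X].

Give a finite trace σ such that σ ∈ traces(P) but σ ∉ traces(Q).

b

P's transition system — 3 states:
  m0 = b.(a.0 | (0 + 0)) | =b=> m1
  m1 = a.0 | (0 + 0) | =a=> m2
  m2 = 0 | (0 + 0) | (no moves)
Q's transition system — 3 states:
  n0 = a.(a.0 | (0 + 0)) | =a=> n1
  n1 = a.0 | (0 + 0) | =a=> n2
  n2 = 0 | (0 + 0) | (no moves)
Trace ⟨b⟩ through P, begin at {m0}:
  [1] b ⇒ {m1}
  ✓ P
Trace ⟨b⟩ through Q, begin at {n0}:
  [1] b ⇒ no successor for Q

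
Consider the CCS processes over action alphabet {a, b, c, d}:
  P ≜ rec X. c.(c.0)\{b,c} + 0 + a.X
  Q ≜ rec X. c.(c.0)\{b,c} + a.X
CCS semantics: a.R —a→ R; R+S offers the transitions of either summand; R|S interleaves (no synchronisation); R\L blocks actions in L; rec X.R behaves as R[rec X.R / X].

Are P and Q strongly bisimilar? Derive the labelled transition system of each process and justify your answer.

bisimilar

Reachable graph of P (2 states):
  u0 = rec X. c.(c.0)\{b,c} + 0 + a.X :: —a→ u0, —c→ u1
  u1 = (c.0)\{b,c} :: stopped
Reachable graph of Q (2 states):
  v0 = rec X. c.(c.0)\{b,c} + a.X :: —a→ v0, —c→ v1
  v1 = (c.0)\{b,c} :: stopped
Coarsest stable partition (strong bisimilarity classes):
  B0 = {u0, v0}
  B1 = {u1, v1}
u0 ∈ B0, v0 ∈ B0 → same block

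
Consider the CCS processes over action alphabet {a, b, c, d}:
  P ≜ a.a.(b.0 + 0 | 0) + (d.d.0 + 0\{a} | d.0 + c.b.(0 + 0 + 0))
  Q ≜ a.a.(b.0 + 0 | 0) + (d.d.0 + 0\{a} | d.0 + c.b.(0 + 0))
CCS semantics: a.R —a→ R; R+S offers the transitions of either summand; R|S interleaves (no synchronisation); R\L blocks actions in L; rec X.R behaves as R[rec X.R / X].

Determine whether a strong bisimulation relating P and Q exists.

P's transition system — 8 states:
  p0 = a.a.(b.0 + 0 | 0) + (d.d.0 + 0\{a} | d.0 + c.b.(0 + 0 + 0)) :: ··a··> p1, ··c··> p2, ··d··> p3, ··d··> p4
  p1 = a.(b.0 + 0 | 0) :: ··a··> p5
  p2 = b.(0 + 0 + 0) :: ··b··> p6
  p3 = 0\{a} | 0 :: (no moves)
  p4 = d.0 :: ··d··> p7
  p5 = b.0 + 0 | 0 :: ··b··> p7
  p6 = 0 + 0 + 0 :: (no moves)
  p7 = 0 :: (no moves)
Q's transition system — 8 states:
  q0 = a.a.(b.0 + 0 | 0) + (d.d.0 + 0\{a} | d.0 + c.b.(0 + 0)) :: ··a··> q1, ··c··> q2, ··d··> q3, ··d··> q4
  q1 = a.(b.0 + 0 | 0) :: ··a··> q5
  q2 = b.(0 + 0) :: ··b··> q6
  q3 = 0\{a} | 0 :: (no moves)
  q4 = d.0 :: ··d··> q7
  q5 = b.0 + 0 | 0 :: ··b··> q7
  q6 = 0 + 0 :: (no moves)
  q7 = 0 :: (no moves)
Partition-refinement fixed point:
  B0 = {p0, q0}
  B1 = {p3, p6, p7, q3, q6, q7}
  B2 = {p4, q4}
  B3 = {p1, q1}
  B4 = {p2, p5, q2, q5}
p0 ∈ B0, q0 ∈ B0 → same block

YES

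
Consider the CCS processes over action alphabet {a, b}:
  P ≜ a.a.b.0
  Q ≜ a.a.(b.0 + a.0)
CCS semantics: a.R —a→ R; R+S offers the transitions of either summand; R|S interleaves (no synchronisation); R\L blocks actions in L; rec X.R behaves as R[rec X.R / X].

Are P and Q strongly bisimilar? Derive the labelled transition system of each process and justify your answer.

LTS(P): 4 reachable states
  p0 = a.a.b.0 → -a-> p1
  p1 = a.b.0 → -a-> p2
  p2 = b.0 → -b-> p3
  p3 = 0 → stopped
LTS(Q): 4 reachable states
  q0 = a.a.(b.0 + a.0) → -a-> q1
  q1 = a.(b.0 + a.0) → -a-> q2
  q2 = b.0 + a.0 → -a-> q3, -b-> q3
  q3 = 0 → stopped
Coarsest stable partition (strong bisimilarity classes):
  B0 = {p0}
  B1 = {p1}
  B2 = {p2}
  B3 = {p3, q3}
  B4 = {q0}
  B5 = {q1}
  B6 = {q2}
p0 ∈ B0, q0 ∈ B4 → different blocks

NO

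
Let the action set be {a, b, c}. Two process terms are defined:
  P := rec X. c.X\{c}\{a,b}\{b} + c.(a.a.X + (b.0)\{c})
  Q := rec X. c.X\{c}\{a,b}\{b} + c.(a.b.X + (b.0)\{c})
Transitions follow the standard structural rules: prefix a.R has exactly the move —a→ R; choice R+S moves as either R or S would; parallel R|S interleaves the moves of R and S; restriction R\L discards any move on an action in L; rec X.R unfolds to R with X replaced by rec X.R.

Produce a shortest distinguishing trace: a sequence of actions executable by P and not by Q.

caa

Reachable graph of P (5 states):
  s0 = rec X. c.X\{c}\{a,b}\{b} + c.(a.a.X + (b.0)\{c}) | =c=> s1, =c=> s2
  s1 = (rec X. c.X\{c}\{a,b}\{b} + c.(a.a.X + (b.0)\{c}))\{c}\{a,b}\{b} | deadlocked
  s2 = a.a.(rec X. c.X\{c}\{a,b}\{b} + c.(a.a.X + (b.0)\{c})) + (b.0)\{c} | =a=> s3, =b=> s4
  s3 = a.(rec X. c.X\{c}\{a,b}\{b} + c.(a.a.X + (b.0)\{c})) | =a=> s0
  s4 = 0\{c} | deadlocked
Reachable graph of Q (5 states):
  t0 = rec X. c.X\{c}\{a,b}\{b} + c.(a.b.X + (b.0)\{c}) | =c=> t1, =c=> t2
  t1 = (rec X. c.X\{c}\{a,b}\{b} + c.(a.b.X + (b.0)\{c}))\{c}\{a,b}\{b} | deadlocked
  t2 = a.b.(rec X. c.X\{c}\{a,b}\{b} + c.(a.b.X + (b.0)\{c})) + (b.0)\{c} | =a=> t3, =b=> t4
  t3 = b.(rec X. c.X\{c}\{a,b}\{b} + c.(a.b.X + (b.0)\{c})) | =b=> t0
  t4 = 0\{c} | deadlocked
Run σ = ⟨caa⟩ on P: start {s0}
  step 1 (c): {s1, s2}
  step 2 (a): {s3}
  step 3 (a): {s0}
  P completes σ.
Run σ = ⟨caa⟩ on Q: start {t0}
  step 1 (c): {t1, t2}
  step 2 (a): {t3}
  step 3 (a): ∅  — Q cannot continue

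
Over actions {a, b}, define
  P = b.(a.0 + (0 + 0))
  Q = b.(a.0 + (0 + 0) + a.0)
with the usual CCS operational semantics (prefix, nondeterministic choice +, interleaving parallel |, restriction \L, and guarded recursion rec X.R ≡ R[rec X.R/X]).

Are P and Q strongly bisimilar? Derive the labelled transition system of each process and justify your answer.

Reachable graph of P (3 states):
  s0 = b.(a.0 + (0 + 0)) ⊢ ··b··> s1
  s1 = a.0 + (0 + 0) ⊢ ··a··> s2
  s2 = 0 ⊢ ·
Reachable graph of Q (3 states):
  t0 = b.(a.0 + (0 + 0) + a.0) ⊢ ··b··> t1
  t1 = a.0 + (0 + 0) + a.0 ⊢ ··a··> t2
  t2 = 0 ⊢ ·
Coarsest stable partition (strong bisimilarity classes):
  B0 = {s0, t0}
  B1 = {s1, t1}
  B2 = {s2, t2}
s0 ∈ B0, t0 ∈ B0 → same block

P ~ Q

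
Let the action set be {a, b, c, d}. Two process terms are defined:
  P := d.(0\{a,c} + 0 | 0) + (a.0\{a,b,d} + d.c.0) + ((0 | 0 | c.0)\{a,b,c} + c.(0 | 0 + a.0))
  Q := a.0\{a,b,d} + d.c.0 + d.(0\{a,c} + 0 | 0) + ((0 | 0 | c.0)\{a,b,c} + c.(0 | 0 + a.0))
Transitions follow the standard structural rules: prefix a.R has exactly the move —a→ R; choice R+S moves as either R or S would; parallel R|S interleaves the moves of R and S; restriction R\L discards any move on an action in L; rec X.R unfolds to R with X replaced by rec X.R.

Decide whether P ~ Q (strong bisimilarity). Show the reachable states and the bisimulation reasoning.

P ~ Q

Reachable graph of P (6 states):
  p0 = d.(0\{a,c} + 0 | 0) + (a.0\{a,b,d} + d.c.0) + ((0 | 0 | c.0)\{a,b,c} + c.(0 | 0 + a.0)) has moves ··a··> p1, ··c··> p2, ··d··> p3, ··d··> p4
  p1 = 0\{a,b,d} has moves stopped
  p2 = 0 | 0 + a.0 has moves ··a··> p5
  p3 = 0\{a,c} + 0 | 0 has moves stopped
  p4 = c.0 has moves ··c··> p5
  p5 = 0 has moves stopped
Reachable graph of Q (6 states):
  q0 = a.0\{a,b,d} + d.c.0 + d.(0\{a,c} + 0 | 0) + ((0 | 0 | c.0)\{a,b,c} + c.(0 | 0 + a.0)) has moves ··a··> q1, ··c··> q2, ··d··> q3, ··d··> q4
  q1 = 0\{a,b,d} has moves stopped
  q2 = 0 | 0 + a.0 has moves ··a··> q5
  q3 = 0\{a,c} + 0 | 0 has moves stopped
  q4 = c.0 has moves ··c··> q5
  q5 = 0 has moves stopped
Partition-refinement fixed point:
  B0 = {p0, q0}
  B1 = {p4, q4}
  B2 = {p1, p3, p5, q1, q3, q5}
  B3 = {p2, q2}
p0 ∈ B0, q0 ∈ B0 → same block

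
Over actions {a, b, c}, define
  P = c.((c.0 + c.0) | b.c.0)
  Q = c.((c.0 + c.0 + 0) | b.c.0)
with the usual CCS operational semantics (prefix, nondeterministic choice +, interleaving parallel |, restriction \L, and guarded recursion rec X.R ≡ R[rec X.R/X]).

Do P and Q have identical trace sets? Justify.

LTS(P): 7 reachable states
  s0 = c.((c.0 + c.0) | b.c.0) → ··c··> s1
  s1 = (c.0 + c.0) | b.c.0 → ··b··> s2, ··c··> s3
  s2 = (c.0 + c.0) | c.0 → ··c··> s4, ··c··> s5
  s3 = 0 | b.c.0 → ··b··> s5
  s4 = (c.0 + c.0) | 0 → ··c··> s6
  s5 = 0 | c.0 → ··c··> s6
  s6 = 0 | 0 → ∅
LTS(Q): 7 reachable states
  t0 = c.((c.0 + c.0 + 0) | b.c.0) → ··c··> t1
  t1 = (c.0 + c.0 + 0) | b.c.0 → ··b··> t2, ··c··> t3
  t2 = (c.0 + c.0 + 0) | c.0 → ··c··> t4, ··c··> t5
  t3 = 0 | b.c.0 → ··b··> t5
  t4 = (c.0 + c.0 + 0) | 0 → ··c··> t6
  t5 = 0 | c.0 → ··c··> t6
  t6 = 0 | 0 → ∅
Bisimilarity quotient blocks:
  B0 = {s0, t0}
  B1 = {s1, t1}
  B2 = {s3, t3}
  B3 = {s4, s5, t4, t5}
  B4 = {s6, t6}
  B5 = {s2, t2}
s0 ∈ B0, t0 ∈ B0 → same block
Bisimilar ⇒ trace-equivalent.

traces(P) = traces(Q)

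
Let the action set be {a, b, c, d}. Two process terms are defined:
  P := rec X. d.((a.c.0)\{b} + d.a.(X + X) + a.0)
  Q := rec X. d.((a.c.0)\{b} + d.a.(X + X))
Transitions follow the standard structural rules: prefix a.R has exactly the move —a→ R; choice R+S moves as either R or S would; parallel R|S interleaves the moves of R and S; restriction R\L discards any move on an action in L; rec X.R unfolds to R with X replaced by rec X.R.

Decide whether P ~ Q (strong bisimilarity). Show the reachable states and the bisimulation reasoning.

P's transition system — 7 states:
  u0 = rec X. d.((a.c.0)\{b} + d.a.(X + X) + a.0) | -d-> u1
  u1 = (a.c.0)\{b} + d.a.((rec X. d.((a.c.0)\{b} + d.a.(X + X) + a.0)) + (rec X. d.((a.c.0)\{b} + d.a.(X + X) + a.0))) + a.0 | -a-> u2, -a-> u3, -d-> u4
  u2 = (c.0)\{b} | -c-> u5
  u3 = 0 | ∅
  u4 = a.((rec X. d.((a.c.0)\{b} + d.a.(X + X) + a.0)) + (rec X. d.((a.c.0)\{b} + d.a.(X + X) + a.0))) | -a-> u6
  u5 = 0\{b} | ∅
  u6 = (rec X. d.((a.c.0)\{b} + d.a.(X + X) + a.0)) + (rec X. d.((a.c.0)\{b} + d.a.(X + X) + a.0)) | -d-> u1
Q's transition system — 6 states:
  v0 = rec X. d.((a.c.0)\{b} + d.a.(X + X)) | -d-> v1
  v1 = (a.c.0)\{b} + d.a.((rec X. d.((a.c.0)\{b} + d.a.(X + X))) + (rec X. d.((a.c.0)\{b} + d.a.(X + X)))) | -a-> v2, -d-> v3
  v2 = (c.0)\{b} | -c-> v4
  v3 = a.((rec X. d.((a.c.0)\{b} + d.a.(X + X))) + (rec X. d.((a.c.0)\{b} + d.a.(X + X)))) | -a-> v5
  v4 = 0\{b} | ∅
  v5 = (rec X. d.((a.c.0)\{b} + d.a.(X + X))) + (rec X. d.((a.c.0)\{b} + d.a.(X + X))) | -d-> v1
Coarsest stable partition (strong bisimilarity classes):
  B0 = {u0, u6}
  B1 = {u1}
  B2 = {u3, u5, v4}
  B3 = {u2, v2}
  B4 = {u4}
  B5 = {v0, v5}
  B6 = {v1}
  B7 = {v3}
u0 ∈ B0, v0 ∈ B5 → different blocks

not bisimilar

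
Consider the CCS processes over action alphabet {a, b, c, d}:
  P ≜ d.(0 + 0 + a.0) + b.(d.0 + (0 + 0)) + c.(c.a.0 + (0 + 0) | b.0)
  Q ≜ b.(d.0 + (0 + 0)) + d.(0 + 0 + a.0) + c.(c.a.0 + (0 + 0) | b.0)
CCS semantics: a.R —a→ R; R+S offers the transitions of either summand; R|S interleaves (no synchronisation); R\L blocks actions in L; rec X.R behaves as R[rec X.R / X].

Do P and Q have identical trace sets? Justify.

YES

P's transition system — 7 states:
  u0 = d.(0 + 0 + a.0) + b.(d.0 + (0 + 0)) + c.(c.a.0 + (0 + 0) | b.0) :: =b=> u1, =c=> u2, =d=> u3
  u1 = d.0 + (0 + 0) :: =d=> u4
  u2 = c.a.0 + (0 + 0) | b.0 :: =b=> u5, =c=> u6
  u3 = 0 + 0 + a.0 :: =a=> u4
  u4 = 0 :: ∅
  u5 = (0 + 0) | 0 :: ∅
  u6 = a.0 :: =a=> u4
Q's transition system — 7 states:
  v0 = b.(d.0 + (0 + 0)) + d.(0 + 0 + a.0) + c.(c.a.0 + (0 + 0) | b.0) :: =b=> v1, =c=> v2, =d=> v3
  v1 = d.0 + (0 + 0) :: =d=> v4
  v2 = c.a.0 + (0 + 0) | b.0 :: =b=> v5, =c=> v6
  v3 = 0 + 0 + a.0 :: =a=> v4
  v4 = 0 :: ∅
  v5 = (0 + 0) | 0 :: ∅
  v6 = a.0 :: =a=> v4
Bisimilarity quotient blocks:
  B0 = {u0, v0}
  B1 = {u3, u6, v3, v6}
  B2 = {u4, u5, v4, v5}
  B3 = {u1, v1}
  B4 = {u2, v2}
u0 ∈ B0, v0 ∈ B0 → same block
Bisimilar ⇒ trace-equivalent.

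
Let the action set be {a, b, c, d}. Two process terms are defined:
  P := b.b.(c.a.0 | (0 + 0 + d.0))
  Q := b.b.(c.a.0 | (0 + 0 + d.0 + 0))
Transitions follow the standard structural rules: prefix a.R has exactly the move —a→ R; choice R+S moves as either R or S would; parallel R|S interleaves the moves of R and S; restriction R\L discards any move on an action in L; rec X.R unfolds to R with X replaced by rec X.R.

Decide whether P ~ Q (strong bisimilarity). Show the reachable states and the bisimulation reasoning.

LTS(P): 8 reachable states
  m0 = b.b.(c.a.0 | (0 + 0 + d.0)) | —b→ m1
  m1 = b.(c.a.0 | (0 + 0 + d.0)) | —b→ m2
  m2 = c.a.0 | (0 + 0 + d.0) | —c→ m3, —d→ m4
  m3 = a.0 | (0 + 0 + d.0) | —a→ m5, —d→ m6
  m4 = c.a.0 | 0 | —c→ m6
  m5 = 0 | (0 + 0 + d.0) | —d→ m7
  m6 = a.0 | 0 | —a→ m7
  m7 = 0 | 0 | (no moves)
LTS(Q): 8 reachable states
  n0 = b.b.(c.a.0 | (0 + 0 + d.0 + 0)) | —b→ n1
  n1 = b.(c.a.0 | (0 + 0 + d.0 + 0)) | —b→ n2
  n2 = c.a.0 | (0 + 0 + d.0 + 0) | —c→ n3, —d→ n4
  n3 = a.0 | (0 + 0 + d.0 + 0) | —a→ n5, —d→ n6
  n4 = c.a.0 | 0 | —c→ n6
  n5 = 0 | (0 + 0 + d.0 + 0) | —d→ n7
  n6 = a.0 | 0 | —a→ n7
  n7 = 0 | 0 | (no moves)
Coarsest stable partition (strong bisimilarity classes):
  B0 = {m0, n0}
  B1 = {m1, n1}
  B2 = {m2, n2}
  B3 = {m3, n3}
  B4 = {m6, n6}
  B5 = {m7, n7}
  B6 = {m5, n5}
  B7 = {m4, n4}
m0 ∈ B0, n0 ∈ B0 → same block

bisimilar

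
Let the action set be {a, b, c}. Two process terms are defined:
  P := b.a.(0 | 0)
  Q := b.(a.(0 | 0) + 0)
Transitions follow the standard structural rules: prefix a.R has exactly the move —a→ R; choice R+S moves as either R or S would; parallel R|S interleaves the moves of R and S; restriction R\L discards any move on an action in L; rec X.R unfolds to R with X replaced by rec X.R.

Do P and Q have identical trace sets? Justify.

LTS(P): 3 reachable states
  p0 = b.a.(0 | 0) has moves -b-> p1
  p1 = a.(0 | 0) has moves -a-> p2
  p2 = 0 | 0 has moves ∅
LTS(Q): 3 reachable states
  q0 = b.(a.(0 | 0) + 0) has moves -b-> q1
  q1 = a.(0 | 0) + 0 has moves -a-> q2
  q2 = 0 | 0 has moves ∅
Coarsest stable partition (strong bisimilarity classes):
  B0 = {p0, q0}
  B1 = {p1, q1}
  B2 = {p2, q2}
p0 ∈ B0, q0 ∈ B0 → same block
Bisimilar ⇒ trace-equivalent.

trace-equivalent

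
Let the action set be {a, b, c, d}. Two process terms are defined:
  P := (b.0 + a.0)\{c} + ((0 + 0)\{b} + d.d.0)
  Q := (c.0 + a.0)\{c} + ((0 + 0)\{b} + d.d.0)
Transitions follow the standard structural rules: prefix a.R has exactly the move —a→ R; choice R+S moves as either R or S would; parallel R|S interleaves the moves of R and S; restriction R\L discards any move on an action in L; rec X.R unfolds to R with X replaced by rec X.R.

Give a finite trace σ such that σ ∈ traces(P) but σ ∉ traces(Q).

b

Reachable graph of P (4 states):
  s0 = (b.0 + a.0)\{c} + ((0 + 0)\{b} + d.d.0) :: --a--▸ s1, --b--▸ s1, --d--▸ s2
  s1 = 0\{c} :: ·
  s2 = d.0 :: --d--▸ s3
  s3 = 0 :: ·
Reachable graph of Q (4 states):
  t0 = (c.0 + a.0)\{c} + ((0 + 0)\{b} + d.d.0) :: --a--▸ t1, --d--▸ t2
  t1 = 0\{c} :: ·
  t2 = d.0 :: --d--▸ t3
  t3 = 0 :: ·
Trace ⟨b⟩ through P, begin at {s0}:
  after b @ step 1: {s1}
  — P admits the full trace.
Trace ⟨b⟩ through Q, begin at {t0}:
  after b @ step 1: ∅  — Q cannot continue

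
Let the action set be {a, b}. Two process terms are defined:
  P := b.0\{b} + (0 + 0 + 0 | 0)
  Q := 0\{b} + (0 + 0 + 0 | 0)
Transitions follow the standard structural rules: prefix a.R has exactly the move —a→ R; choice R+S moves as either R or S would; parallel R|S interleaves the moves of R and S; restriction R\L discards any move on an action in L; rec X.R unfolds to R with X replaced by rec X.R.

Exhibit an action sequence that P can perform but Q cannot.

b

Reachable graph of P (2 states):
  s0 = b.0\{b} + (0 + 0 + 0 | 0) | -b-> s1
  s1 = 0\{b} | ·
Reachable graph of Q (1 states):
  t0 = 0\{b} + (0 + 0 + 0 | 0) | ·
Trace ⟨b⟩ through P, begin at {s0}:
  after b @ step 1: {s1}
  ✓ P
Trace ⟨b⟩ through Q, begin at {t0}:
  after b @ step 1: no successor for Q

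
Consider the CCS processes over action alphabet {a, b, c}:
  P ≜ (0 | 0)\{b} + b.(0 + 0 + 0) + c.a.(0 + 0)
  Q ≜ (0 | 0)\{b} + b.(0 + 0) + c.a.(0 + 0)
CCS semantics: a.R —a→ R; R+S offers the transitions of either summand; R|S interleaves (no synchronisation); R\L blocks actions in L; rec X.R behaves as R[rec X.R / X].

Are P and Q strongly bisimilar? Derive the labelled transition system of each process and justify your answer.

LTS(P): 4 reachable states
  m0 = (0 | 0)\{b} + b.(0 + 0 + 0) + c.a.(0 + 0) :: =b=> m1, =c=> m2
  m1 = 0 + 0 + 0 :: ·
  m2 = a.(0 + 0) :: =a=> m3
  m3 = 0 + 0 :: ·
LTS(Q): 3 reachable states
  n0 = (0 | 0)\{b} + b.(0 + 0) + c.a.(0 + 0) :: =b=> n1, =c=> n2
  n1 = 0 + 0 :: ·
  n2 = a.(0 + 0) :: =a=> n1
Coarsest stable partition (strong bisimilarity classes):
  B0 = {m0, n0}
  B1 = {m2, n2}
  B2 = {m1, m3, n1}
m0 ∈ B0, n0 ∈ B0 → same block

bisimilar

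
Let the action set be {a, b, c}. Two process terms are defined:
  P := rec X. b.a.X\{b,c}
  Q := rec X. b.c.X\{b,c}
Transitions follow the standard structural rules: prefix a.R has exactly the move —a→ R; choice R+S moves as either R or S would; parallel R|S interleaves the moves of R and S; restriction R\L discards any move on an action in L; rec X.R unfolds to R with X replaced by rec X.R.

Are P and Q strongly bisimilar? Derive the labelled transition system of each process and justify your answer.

Reachable graph of P (3 states):
  s0 = rec X. b.a.X\{b,c} has moves —b→ s1
  s1 = a.(rec X. b.a.X\{b,c})\{b,c} has moves —a→ s2
  s2 = (rec X. b.a.X\{b,c})\{b,c} has moves ·
Reachable graph of Q (3 states):
  t0 = rec X. b.c.X\{b,c} has moves —b→ t1
  t1 = c.(rec X. b.c.X\{b,c})\{b,c} has moves —c→ t2
  t2 = (rec X. b.c.X\{b,c})\{b,c} has moves ·
Bisimilarity quotient blocks:
  B0 = {s0}
  B1 = {s1}
  B2 = {s2, t2}
  B3 = {t0}
  B4 = {t1}
s0 ∈ B0, t0 ∈ B3 → different blocks

not bisimilar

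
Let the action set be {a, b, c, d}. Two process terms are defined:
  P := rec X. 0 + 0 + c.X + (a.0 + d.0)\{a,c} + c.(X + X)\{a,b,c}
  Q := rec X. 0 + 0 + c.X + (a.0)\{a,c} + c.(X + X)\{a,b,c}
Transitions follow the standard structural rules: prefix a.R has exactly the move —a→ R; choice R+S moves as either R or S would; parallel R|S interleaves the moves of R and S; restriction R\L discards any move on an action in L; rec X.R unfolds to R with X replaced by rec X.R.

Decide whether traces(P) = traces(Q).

Reachable graph of P (4 states):
  s0 = rec X. 0 + 0 + c.X + (a.0 + d.0)\{a,c} + c.(X + X)\{a,b,c} ⊢ =c=> s0, =c=> s1, =d=> s2
  s1 = ((rec X. 0 + 0 + c.X + (a.0 + d.0)\{a,c} + c.(X + X)\{a,b,c}) + (rec X. 0 + 0 + c.X + (a.0 + d.0)\{a,c} + c.(X + X)\{a,b,c}))\{a,b,c} ⊢ =d=> s3
  s2 = 0\{a,c} ⊢ ∅
  s3 = 0\{a,c}\{a,b,c} ⊢ ∅
Reachable graph of Q (2 states):
  t0 = rec X. 0 + 0 + c.X + (a.0)\{a,c} + c.(X + X)\{a,b,c} ⊢ =c=> t0, =c=> t1
  t1 = ((rec X. 0 + 0 + c.X + (a.0)\{a,c} + c.(X + X)\{a,b,c}) + (rec X. 0 + 0 + c.X + (a.0)\{a,c} + c.(X + X)\{a,b,c}))\{a,b,c} ⊢ ∅
Executing d from P (initial set {s0}):
  after d @ step 1: {s2}
  P completes σ.
Executing d from Q (initial set {t0}):
  after d @ step 1: ∅  — Q cannot continue

trace-distinct — witness ⟨d⟩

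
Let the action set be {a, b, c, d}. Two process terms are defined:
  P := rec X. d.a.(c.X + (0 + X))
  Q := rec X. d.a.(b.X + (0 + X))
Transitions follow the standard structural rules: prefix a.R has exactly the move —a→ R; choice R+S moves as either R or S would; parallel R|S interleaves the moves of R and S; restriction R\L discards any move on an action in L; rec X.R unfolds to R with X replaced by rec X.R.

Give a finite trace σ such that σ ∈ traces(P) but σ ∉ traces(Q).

LTS(P): 3 reachable states
  s0 = rec X. d.a.(c.X + (0 + X)) | ··d··> s1
  s1 = a.(c.(rec X. d.a.(c.X + (0 + X))) + (0 + (rec X. d.a.(c.X + (0 + X))))) | ··a··> s2
  s2 = c.(rec X. d.a.(c.X + (0 + X))) + (0 + (rec X. d.a.(c.X + (0 + X)))) | ··c··> s0, ··d··> s1
LTS(Q): 3 reachable states
  t0 = rec X. d.a.(b.X + (0 + X)) | ··d··> t1
  t1 = a.(b.(rec X. d.a.(b.X + (0 + X))) + (0 + (rec X. d.a.(b.X + (0 + X))))) | ··a··> t2
  t2 = b.(rec X. d.a.(b.X + (0 + X))) + (0 + (rec X. d.a.(b.X + (0 + X)))) | ··b··> t0, ··d··> t1
Executing dac from P (initial set {s0}):
  after d @ step 1: {s1}
  after a @ step 2: {s2}
  after c @ step 3: {s0}
  P completes σ.
Executing dac from Q (initial set {t0}):
  after d @ step 1: {t1}
  after a @ step 2: {t2}
  after c @ step 3: ∅ (Q stuck)

dac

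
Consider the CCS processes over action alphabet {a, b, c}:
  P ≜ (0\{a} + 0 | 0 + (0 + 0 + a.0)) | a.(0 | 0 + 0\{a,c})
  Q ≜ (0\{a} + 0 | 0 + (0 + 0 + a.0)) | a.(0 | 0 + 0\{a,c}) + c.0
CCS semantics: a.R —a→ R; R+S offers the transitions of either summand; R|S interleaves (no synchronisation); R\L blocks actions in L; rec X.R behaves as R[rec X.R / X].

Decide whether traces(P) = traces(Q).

trace-distinct — witness ⟨c⟩

P's transition system — 4 states:
  s0 = (0\{a} + 0 | 0 + (0 + 0 + a.0)) | a.(0 | 0 + 0\{a,c}) | =a=> s1, =a=> s2
  s1 = (0\{a} + 0 | 0 + (0 + 0 + a.0)) | (0 | 0 + 0\{a,c}) | =a=> s3
  s2 = 0 | a.(0 | 0 + 0\{a,c}) | =a=> s3
  s3 = 0 | (0 | 0 + 0\{a,c}) | stopped
Q's transition system — 5 states:
  t0 = (0\{a} + 0 | 0 + (0 + 0 + a.0)) | a.(0 | 0 + 0\{a,c}) + c.0 | =a=> t1, =a=> t2, =c=> t3
  t1 = (0\{a} + 0 | 0 + (0 + 0 + a.0)) | (0 | 0 + 0\{a,c}) | =a=> t4
  t2 = 0 | a.(0 | 0 + 0\{a,c}) | =a=> t4
  t3 = 0 | stopped
  t4 = 0 | (0 | 0 + 0\{a,c}) | stopped
Executing c from Q (initial set {t0}):
  after c @ step 1: {t3}
  — Q admits the full trace.
Executing c from P (initial set {s0}):
  after c @ step 1: no successor for P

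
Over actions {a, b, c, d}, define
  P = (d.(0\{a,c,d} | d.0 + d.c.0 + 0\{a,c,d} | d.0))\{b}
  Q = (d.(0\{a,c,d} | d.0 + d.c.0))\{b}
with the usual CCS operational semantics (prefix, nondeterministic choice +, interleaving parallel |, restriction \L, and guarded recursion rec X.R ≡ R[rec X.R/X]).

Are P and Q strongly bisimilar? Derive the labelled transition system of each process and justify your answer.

bisimilar

P's transition system — 5 states:
  s0 = (d.(0\{a,c,d} | d.0 + d.c.0 + 0\{a,c,d} | d.0))\{b} | =d=> s1
  s1 = (0\{a,c,d} | d.0 + d.c.0 + 0\{a,c,d} | d.0)\{b} | =d=> s2, =d=> s3
  s2 = (0\{a,c,d} | 0)\{b} | (no moves)
  s3 = (c.0)\{b} | =c=> s4
  s4 = 0\{b} | (no moves)
Q's transition system — 5 states:
  t0 = (d.(0\{a,c,d} | d.0 + d.c.0))\{b} | =d=> t1
  t1 = (0\{a,c,d} | d.0 + d.c.0)\{b} | =d=> t2, =d=> t3
  t2 = (0\{a,c,d} | 0)\{b} | (no moves)
  t3 = (c.0)\{b} | =c=> t4
  t4 = 0\{b} | (no moves)
Bisimilarity quotient blocks:
  B0 = {s0, t0}
  B1 = {s1, t1}
  B2 = {s3, t3}
  B3 = {s2, s4, t2, t4}
s0 ∈ B0, t0 ∈ B0 → same block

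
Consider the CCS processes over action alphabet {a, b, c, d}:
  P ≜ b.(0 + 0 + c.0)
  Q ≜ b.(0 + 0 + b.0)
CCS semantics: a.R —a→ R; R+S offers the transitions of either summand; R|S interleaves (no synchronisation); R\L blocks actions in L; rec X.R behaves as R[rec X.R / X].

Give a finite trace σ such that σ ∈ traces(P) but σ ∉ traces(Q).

Reachable graph of P (3 states):
  u0 = b.(0 + 0 + c.0) → ··b··> u1
  u1 = 0 + 0 + c.0 → ··c··> u2
  u2 = 0 → ·
Reachable graph of Q (3 states):
  v0 = b.(0 + 0 + b.0) → ··b··> v1
  v1 = 0 + 0 + b.0 → ··b··> v2
  v2 = 0 → ·
Trace ⟨bc⟩ through P, begin at {u0}:
  after b @ step 1: {u1}
  after c @ step 2: {u2}
  P completes σ.
Trace ⟨bc⟩ through Q, begin at {v0}:
  after b @ step 1: {v1}
  after c @ step 2: ∅  — Q cannot continue

bc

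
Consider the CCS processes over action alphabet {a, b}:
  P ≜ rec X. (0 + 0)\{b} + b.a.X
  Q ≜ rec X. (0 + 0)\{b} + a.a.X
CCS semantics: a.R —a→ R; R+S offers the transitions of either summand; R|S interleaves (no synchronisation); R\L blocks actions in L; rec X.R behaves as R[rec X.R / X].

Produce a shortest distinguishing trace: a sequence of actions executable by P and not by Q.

LTS(P): 2 reachable states
  m0 = rec X. (0 + 0)\{b} + b.a.X :: -b-> m1
  m1 = a.(rec X. (0 + 0)\{b} + b.a.X) :: -a-> m0
LTS(Q): 2 reachable states
  n0 = rec X. (0 + 0)\{b} + a.a.X :: -a-> n1
  n1 = a.(rec X. (0 + 0)\{b} + a.a.X) :: -a-> n0
Trace ⟨b⟩ through P, begin at {m0}:
  [1] b ⇒ {m1}
  P completes σ.
Trace ⟨b⟩ through Q, begin at {n0}:
  [1] b ⇒ ∅ (Q stuck)

b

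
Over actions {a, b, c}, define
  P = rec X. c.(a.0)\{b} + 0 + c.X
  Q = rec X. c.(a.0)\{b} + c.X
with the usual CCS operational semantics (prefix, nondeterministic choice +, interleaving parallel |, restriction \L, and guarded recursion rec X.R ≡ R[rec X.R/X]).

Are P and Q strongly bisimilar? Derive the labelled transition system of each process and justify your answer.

YES

P's transition system — 3 states:
  m0 = rec X. c.(a.0)\{b} + 0 + c.X → =c=> m0, =c=> m1
  m1 = (a.0)\{b} → =a=> m2
  m2 = 0\{b} → (no moves)
Q's transition system — 3 states:
  n0 = rec X. c.(a.0)\{b} + c.X → =c=> n0, =c=> n1
  n1 = (a.0)\{b} → =a=> n2
  n2 = 0\{b} → (no moves)
Partition-refinement fixed point:
  B0 = {m0, n0}
  B1 = {m1, n1}
  B2 = {m2, n2}
m0 ∈ B0, n0 ∈ B0 → same block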